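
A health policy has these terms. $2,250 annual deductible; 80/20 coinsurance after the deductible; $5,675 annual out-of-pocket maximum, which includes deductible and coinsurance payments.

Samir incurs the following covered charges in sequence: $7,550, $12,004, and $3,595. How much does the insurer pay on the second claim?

$9,639

Claim 1 ($7,550): $2,250 finishes the deductible; $5,300 goes to coinsurance; coinsurance $5,300 × 20% = $1,060. Patient pays $3,310; OOP now $3,310. Plan pays $7,550 − $3,310 = $4,240.
Claim 2 ($12,004): deductible met; 20% of $12,004 = $2,400.80. That would push OOP to $5,710.80, over the $5,675 cap, so patient pays $5,675 − $3,310 = $2,365. Insurer: $12,004 − $2,365 = $9,639.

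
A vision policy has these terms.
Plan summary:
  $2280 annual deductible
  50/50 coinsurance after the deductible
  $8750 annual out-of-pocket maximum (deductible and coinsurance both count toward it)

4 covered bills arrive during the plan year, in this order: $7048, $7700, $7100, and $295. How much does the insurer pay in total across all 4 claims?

Claim 1 ($7048): $2280 to deductible, leaving $4768; coinsurance $4768 × 50% = $2384. Member pays $4664; OOP now $4664. Insurer: $7048 − $4664 = $2384.
Claim 2 ($7700): deductible met; 50% of $7700 = $3850. Cost to member: $3850. OOP to date $8514. Plan pays $7700 − $3850 = $3850.
Claim 3 ($7100): deductible met; 50% of $7100 = $3550. OOP would hit $12064 > $8750, so the cap limits the member to $8750 − $8514 = $236. Insurer: $7100 − $236 = $6864.
Claim 4 ($295): deductible met; 50% of $295 = $147.50. Adding that to $8750 gives $8897.50, past the $8750 cap; member pays only $8750 − $8750 = $0. Plan pays $295 − $0 = $295.
Insurer total = bills − member's total = $22143 − $8750 = $13393.

$13393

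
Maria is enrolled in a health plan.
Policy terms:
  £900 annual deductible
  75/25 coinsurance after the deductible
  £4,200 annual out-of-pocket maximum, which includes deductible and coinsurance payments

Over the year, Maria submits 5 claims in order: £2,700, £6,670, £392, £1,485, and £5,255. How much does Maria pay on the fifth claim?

Bill 1, £2,700: £900 finishes the deductible; £1,800 goes to coinsurance; 25% of £1,800 = £450. Patient owes £1,350 (running OOP £1,350).
Bill 2, £6,670: deductible already satisfied, so patient's share is 25% × £6,670 = £1,667.50. Cost to patient: £1,667.50. OOP to date £3,017.50.
Bill 3, £392: 25% coinsurance on £392 = £98. Patient owes £98 (running OOP £3,115.50).
Bill 4, £1,485: deductible already satisfied, so patient's share is 25% × £1,485 = £371.25. Patient owes £371.25 (running OOP £3,486.75).
Bill 5, £5,255: deductible met; 25% of £5,255 = £1,313.75. Adding that to £3,486.75 gives £4,800.50, past the £4,200 cap; patient pays only £4,200 − £3,486.75 = £713.25.

£713.25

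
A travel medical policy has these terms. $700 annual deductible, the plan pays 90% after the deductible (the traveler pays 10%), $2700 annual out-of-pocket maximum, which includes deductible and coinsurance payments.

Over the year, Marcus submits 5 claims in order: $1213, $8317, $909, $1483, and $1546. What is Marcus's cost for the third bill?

#1 ($1213): deductible takes $700, $513 remains; traveler's 10% is $51.30. Traveler pays $751.30; OOP now $751.30.
#2 ($8317): deductible already satisfied, so traveler's share is 10% × $8317 = $831.70. Cost to traveler: $831.70. OOP to date $1583.
#3 ($909): deductible met; 10% of $909 = $90.90. Traveler owes $90.90 (running OOP $1673.90).

$90.90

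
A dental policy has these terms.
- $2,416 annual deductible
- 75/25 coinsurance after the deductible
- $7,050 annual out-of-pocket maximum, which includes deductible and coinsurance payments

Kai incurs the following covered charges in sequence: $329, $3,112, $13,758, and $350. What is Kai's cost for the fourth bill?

$87.50

Claim 1 ($329): fully absorbed by the deductible. Patient pays $329; OOP now $329.
Claim 2 ($3,112): deductible takes $2,087, $1,025 remains; patient's 25% is $256.25. Patient pays $2,343.25; OOP now $2,672.25.
Claim 3 ($13,758): deductible already satisfied, so patient's share is 25% × $13,758 = $3,439.50. Patient pays $3,439.50; OOP now $6,111.75.
Claim 4 ($350): deductible already satisfied, so patient's share is 25% × $350 = $87.50. Patient pays $87.50; OOP now $6,199.25.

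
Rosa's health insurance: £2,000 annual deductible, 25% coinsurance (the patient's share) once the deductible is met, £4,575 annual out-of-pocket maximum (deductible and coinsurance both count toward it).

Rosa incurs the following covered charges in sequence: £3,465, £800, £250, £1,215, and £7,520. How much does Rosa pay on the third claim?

Claim 1 (£3,465): £2,000 to deductible, leaving £1,465; coinsurance £1,465 × 25% = £366.25. Patient pays £2,366.25; OOP now £2,366.25.
Claim 2 (£800): 25% coinsurance on £800 = £200. Cost to patient: £200. OOP to date £2,566.25.
Claim 3 (£250): 25% coinsurance on £250 = £62.50. Patient owes £62.50 (running OOP £2,628.75).

£62.50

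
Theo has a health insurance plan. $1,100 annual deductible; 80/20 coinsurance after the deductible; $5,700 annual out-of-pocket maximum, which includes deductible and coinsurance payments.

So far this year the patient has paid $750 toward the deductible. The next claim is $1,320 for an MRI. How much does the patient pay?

$750 of the $1,100 deductible is already met, leaving $350.
After the $350 deductible portion, $1,320 − $350 = $970 is subject to coinsurance.
Patient's 20% share of $970 is $194.
So the patient owes $350 + $194 = $544 before any cap.
Total out-of-pocket so far would be $750 + $544 = $1,294, below the $5,700 cap — no reduction.

$544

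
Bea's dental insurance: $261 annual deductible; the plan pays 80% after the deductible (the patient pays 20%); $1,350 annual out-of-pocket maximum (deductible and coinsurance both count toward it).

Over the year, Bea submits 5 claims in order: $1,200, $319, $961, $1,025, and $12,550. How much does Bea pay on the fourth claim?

Claim 1 ($1,200): $261 finishes the deductible; $939 goes to coinsurance; coinsurance $939 × 20% = $187.80. Patient owes $448.80 (running OOP $448.80).
Claim 2 ($319): 20% coinsurance on $319 = $63.80. Patient pays $63.80; OOP now $512.60.
Claim 3 ($961): 20% coinsurance on $961 = $192.20. Patient owes $192.20 (running OOP $704.80).
Claim 4 ($1,025): 20% coinsurance on $1,025 = $205. Patient pays $205; OOP now $909.80.

$205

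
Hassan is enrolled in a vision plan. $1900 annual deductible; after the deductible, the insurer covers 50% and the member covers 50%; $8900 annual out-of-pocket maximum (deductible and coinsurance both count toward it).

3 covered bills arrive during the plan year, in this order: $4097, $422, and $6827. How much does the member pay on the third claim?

$3413.50

Bill 1, $4097: $1900 finishes the deductible; $2197 goes to coinsurance; member's 50% is $1098.50. Member pays $2998.50; OOP now $2998.50.
Bill 2, $422: deductible already satisfied, so member's share is 50% × $422 = $211. Cost to member: $211. OOP to date $3209.50.
Bill 3, $6827: deductible met; 50% of $6827 = $3413.50. Member pays $3413.50; OOP now $6623.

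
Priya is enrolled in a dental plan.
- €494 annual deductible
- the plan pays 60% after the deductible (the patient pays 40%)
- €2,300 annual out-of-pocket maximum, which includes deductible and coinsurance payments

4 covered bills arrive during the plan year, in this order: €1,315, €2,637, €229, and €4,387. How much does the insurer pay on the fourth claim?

#1 (€1,315): €494 finishes the deductible; €821 goes to coinsurance; 40% of €821 = €328.40. Patient owes €822.40 (running OOP €822.40). Insurer: €1,315 − €822.40 = €492.60.
#2 (€2,637): 40% coinsurance on €2,637 = €1,054.80. Patient pays €1,054.80; OOP now €1,877.20. Plan pays €2,637 − €1,054.80 = €1,582.20.
#3 (€229): 40% coinsurance on €229 = €91.60. Patient owes €91.60 (running OOP €1,968.80). Plan pays €229 − €91.60 = €137.40.
#4 (€4,387): deductible met; 40% of €4,387 = €1,754.80. That would push OOP to €3,723.60, over the €2,300 cap, so patient pays €2,300 − €1,968.80 = €331.20. Insurer: €4,387 − €331.20 = €4,055.80.

€4,055.80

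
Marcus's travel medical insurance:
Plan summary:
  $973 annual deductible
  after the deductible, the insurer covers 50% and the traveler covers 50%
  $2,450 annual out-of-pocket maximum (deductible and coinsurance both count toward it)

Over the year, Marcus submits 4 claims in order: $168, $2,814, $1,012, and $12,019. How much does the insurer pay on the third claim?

$539.50

Claim 1 ($168): all of it applies to the deductible. Traveler pays $168; OOP now $168. Insurer: $168 − $168 = $0.
Claim 2 ($2,814): $805 to deductible, leaving $2,009; traveler's 50% is $1,004.50. Traveler owes $1,809.50 (running OOP $1,977.50). Plan pays $2,814 − $1,809.50 = $1,004.50.
Claim 3 ($1,012): deductible met; 50% of $1,012 = $506. Adding that to $1,977.50 gives $2,483.50, past the $2,450 cap; traveler pays only $2,450 − $1,977.50 = $472.50. Insurer: $1,012 − $472.50 = $539.50.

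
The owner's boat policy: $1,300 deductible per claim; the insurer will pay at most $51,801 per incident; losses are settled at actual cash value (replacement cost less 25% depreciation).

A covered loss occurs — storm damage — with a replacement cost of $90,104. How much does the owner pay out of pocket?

$38,303

At 25% depreciation, ACV = $90,104 − $22,526 = $67,578.
After the deductible, $67,578 − $1,300 = $66,278 remains.
The $51,801 per-incident cap binds; insurer pays $51,801.
The owner bears the rest of the original loss: $90,104 − $51,801 = $38,303.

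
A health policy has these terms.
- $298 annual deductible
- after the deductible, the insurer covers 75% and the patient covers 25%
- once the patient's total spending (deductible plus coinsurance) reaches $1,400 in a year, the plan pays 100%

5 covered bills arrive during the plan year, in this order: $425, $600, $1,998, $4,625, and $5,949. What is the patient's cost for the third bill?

Claim 1 ($425): deductible takes $298, $127 remains; patient's 25% is $31.75. Patient owes $329.75 (running OOP $329.75).
Claim 2 ($600): deductible already satisfied, so patient's share is 25% × $600 = $150. Patient owes $150 (running OOP $479.75).
Claim 3 ($1,998): deductible met; 25% of $1,998 = $499.50. Patient pays $499.50; OOP now $979.25.

$499.50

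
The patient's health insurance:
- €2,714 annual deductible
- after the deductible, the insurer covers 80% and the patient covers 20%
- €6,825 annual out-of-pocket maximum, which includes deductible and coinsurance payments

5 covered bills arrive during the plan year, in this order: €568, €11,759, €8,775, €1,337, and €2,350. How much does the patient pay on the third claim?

€1,755

Claim 1 — €568: fully absorbed by the deductible. Patient owes €568 (running OOP €568).
Claim 2 — €11,759: €2,146 finishes the deductible; €9,613 goes to coinsurance; coinsurance €9,613 × 20% = €1,922.60. Patient pays €4,068.60; OOP now €4,636.60.
Claim 3 — €8,775: deductible met; 20% of €8,775 = €1,755. Patient owes €1,755 (running OOP €6,391.60).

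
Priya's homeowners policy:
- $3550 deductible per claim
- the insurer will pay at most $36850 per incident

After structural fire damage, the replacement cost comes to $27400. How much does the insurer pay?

Less the $3550 deductible: $27400 − $3550 = $23850.
That's under the $36850 cap, so the insurer reimburses the full $23850.

$23850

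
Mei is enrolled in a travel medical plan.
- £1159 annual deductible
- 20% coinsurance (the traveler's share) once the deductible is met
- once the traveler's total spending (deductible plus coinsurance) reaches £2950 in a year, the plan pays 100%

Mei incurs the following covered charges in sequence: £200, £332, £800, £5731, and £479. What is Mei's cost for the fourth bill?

Claim 1 (£200): entire amount goes to the deductible. Traveler owes £200 (running OOP £200).
Claim 2 (£332): fully absorbed by the deductible. Traveler owes £332 (running OOP £532).
Claim 3 (£800): deductible takes £627, £173 remains; coinsurance £173 × 20% = £34.60. Traveler pays £661.60; OOP now £1193.60.
Claim 4 (£5731): 20% coinsurance on £5731 = £1146.20. Traveler pays £1146.20; OOP now £2339.80.

£1146.20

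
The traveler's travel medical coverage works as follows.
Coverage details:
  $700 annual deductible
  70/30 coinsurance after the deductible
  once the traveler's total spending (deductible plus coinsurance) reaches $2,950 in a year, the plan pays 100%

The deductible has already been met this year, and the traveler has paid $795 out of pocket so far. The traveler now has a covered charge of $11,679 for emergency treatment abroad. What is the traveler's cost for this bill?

With the deductible met, the entire $11,679 is subject to coinsurance.
30% of $11,679 = $3,503.70 falls to the traveler.
Adding $3,503.70 to the $795 already spent would give $4,298.70, which exceeds the $2,950 cap; the traveler pays just $2,950 − $795 = $2,155.

$2,155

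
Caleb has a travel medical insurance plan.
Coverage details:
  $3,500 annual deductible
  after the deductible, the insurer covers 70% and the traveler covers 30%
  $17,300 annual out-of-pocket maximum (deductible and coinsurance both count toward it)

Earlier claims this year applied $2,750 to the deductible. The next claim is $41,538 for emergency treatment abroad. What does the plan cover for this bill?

Deductible still to meet: $3,500 − $2,750 = $750.
After the $750 deductible portion, $41,538 − $750 = $40,788 is subject to coinsurance.
30% of $40,788 = $12,236.40 falls to the traveler.
Traveler responsibility before any cap: $750 + $12,236.40 = $12,986.40.
Total out-of-pocket so far would be $2,750 + $12,986.40 = $15,736.40, below the $17,300 cap — no reduction.
The plan picks up $41,538 − $12,986.40 = $28,551.60.

$28,551.60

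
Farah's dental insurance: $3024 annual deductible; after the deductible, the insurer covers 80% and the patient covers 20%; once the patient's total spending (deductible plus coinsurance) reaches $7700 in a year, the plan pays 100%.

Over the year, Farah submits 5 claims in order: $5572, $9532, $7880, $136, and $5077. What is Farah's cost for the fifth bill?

$656.80

#1 ($5572): $3024 finishes the deductible; $2548 goes to coinsurance; 20% of $2548 = $509.60. Patient owes $3533.60 (running OOP $3533.60).
#2 ($9532): deductible met; 20% of $9532 = $1906.40. Patient pays $1906.40; OOP now $5440.
#3 ($7880): 20% coinsurance on $7880 = $1576. Patient owes $1576 (running OOP $7016).
#4 ($136): 20% coinsurance on $136 = $27.20. Patient owes $27.20 (running OOP $7043.20).
#5 ($5077): 20% coinsurance on $5077 = $1015.40. That would push OOP to $8058.60, over the $7700 cap, so patient pays $7700 − $7043.20 = $656.80.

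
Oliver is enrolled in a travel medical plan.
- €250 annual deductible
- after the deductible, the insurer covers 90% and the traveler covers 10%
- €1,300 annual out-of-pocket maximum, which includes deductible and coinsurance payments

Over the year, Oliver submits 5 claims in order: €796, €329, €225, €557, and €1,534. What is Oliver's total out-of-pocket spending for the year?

€569.10

Claim 1 — €796: deductible takes €250, €546 remains; coinsurance €546 × 10% = €54.60. Traveler pays €304.60; OOP now €304.60.
Claim 2 — €329: deductible met; 10% of €329 = €32.90. Cost to traveler: €32.90. OOP to date €337.50.
Claim 3 — €225: deductible already satisfied, so traveler's share is 10% × €225 = €22.50. Cost to traveler: €22.50. OOP to date €360.
Claim 4 — €557: deductible met; 10% of €557 = €55.70. Traveler owes €55.70 (running OOP €415.70).
Claim 5 — €1,534: 10% coinsurance on €1,534 = €153.40. Traveler owes €153.40 (running OOP €569.10).
Total paid by the traveler: €304.60 + €32.90 + €22.50 + €55.70 + €153.40 = €569.10.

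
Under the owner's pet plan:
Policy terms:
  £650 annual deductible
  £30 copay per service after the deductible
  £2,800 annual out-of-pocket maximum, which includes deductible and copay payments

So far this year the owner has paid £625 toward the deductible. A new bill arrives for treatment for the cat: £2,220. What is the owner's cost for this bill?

£55

£625 of the £650 deductible is already met, leaving £25.
The remaining £2,195 (= £2,220 − £25) moves to the copay.
Copay on this service: £30.
That puts the owner's cost at £25 + £30 = £55 before any cap.
Total out-of-pocket so far would be £625 + £55 = £680, below the £2,800 cap — no reduction.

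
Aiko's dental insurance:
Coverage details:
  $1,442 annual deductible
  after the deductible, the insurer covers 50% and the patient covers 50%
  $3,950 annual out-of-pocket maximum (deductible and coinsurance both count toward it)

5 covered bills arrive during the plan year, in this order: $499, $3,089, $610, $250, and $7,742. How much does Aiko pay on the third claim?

#1 ($499): all of it applies to the deductible. Cost to patient: $499. OOP to date $499.
#2 ($3,089): $943 finishes the deductible; $2,146 goes to coinsurance; coinsurance $2,146 × 50% = $1,073. Cost to patient: $2,016. OOP to date $2,515.
#3 ($610): 50% coinsurance on $610 = $305. Patient pays $305; OOP now $2,820.

$305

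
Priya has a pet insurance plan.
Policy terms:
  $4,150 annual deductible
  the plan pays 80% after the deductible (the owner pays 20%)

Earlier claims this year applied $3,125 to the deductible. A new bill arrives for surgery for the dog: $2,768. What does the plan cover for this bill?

$1,394.40

Remaining deductible: $4,150 − $3,125 = $1,025.
That leaves $2,768 − $1,025 = $1,743 for coinsurance.
Owner's 20% share of $1,743 is $348.60.
So the owner owes $1,025 + $348.60 = $1,373.60.
The insurer covers the remainder: $2,768 − $1,373.60 = $1,394.40.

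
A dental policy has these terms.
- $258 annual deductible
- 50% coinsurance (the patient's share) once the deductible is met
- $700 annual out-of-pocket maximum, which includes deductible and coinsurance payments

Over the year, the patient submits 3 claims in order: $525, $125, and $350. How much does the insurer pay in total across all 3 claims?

Claim 1 ($525): $258 to deductible, leaving $267; 50% of $267 = $133.50. Patient pays $391.50; OOP now $391.50. Plan pays $525 − $391.50 = $133.50.
Claim 2 ($125): deductible met; 50% of $125 = $62.50. Cost to patient: $62.50. OOP to date $454. Insurer: $125 − $62.50 = $62.50.
Claim 3 ($350): deductible already satisfied, so patient's share is 50% × $350 = $175. Cost to patient: $175. OOP to date $629. Insurer: $350 − $175 = $175.
Insurer total: $133.50 + $62.50 + $175 = $371.

$371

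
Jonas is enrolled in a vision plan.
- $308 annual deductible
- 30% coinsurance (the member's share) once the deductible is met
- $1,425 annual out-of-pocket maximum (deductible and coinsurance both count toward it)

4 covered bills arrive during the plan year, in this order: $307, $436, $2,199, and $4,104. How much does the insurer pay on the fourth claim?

#1 ($307): all of it applies to the deductible. Member owes $307 (running OOP $307). Plan pays $307 − $307 = $0.
#2 ($436): $1 finishes the deductible; $435 goes to coinsurance; member's 30% is $130.50. Member owes $131.50 (running OOP $438.50). Insurer: $436 − $131.50 = $304.50.
#3 ($2,199): 30% coinsurance on $2,199 = $659.70. Member pays $659.70; OOP now $1,098.20. Plan pays $2,199 − $659.70 = $1,539.30.
#4 ($4,104): 30% coinsurance on $4,104 = $1,231.20. OOP would hit $2,329.40 > $1,425, so the cap limits the member to $1,425 − $1,098.20 = $326.80. Insurer: $4,104 − $326.80 = $3,777.20.

$3,777.20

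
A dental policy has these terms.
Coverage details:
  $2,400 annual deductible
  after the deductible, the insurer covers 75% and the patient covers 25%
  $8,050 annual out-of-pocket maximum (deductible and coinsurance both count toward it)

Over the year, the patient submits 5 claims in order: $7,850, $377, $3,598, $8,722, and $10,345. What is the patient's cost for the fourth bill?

$2,180.50

#1 ($7,850): deductible takes $2,400, $5,450 remains; 25% of $5,450 = $1,362.50. Patient owes $3,762.50 (running OOP $3,762.50).
#2 ($377): deductible already satisfied, so patient's share is 25% × $377 = $94.25. Patient owes $94.25 (running OOP $3,856.75).
#3 ($3,598): deductible already satisfied, so patient's share is 25% × $3,598 = $899.50. Patient owes $899.50 (running OOP $4,756.25).
#4 ($8,722): deductible met; 25% of $8,722 = $2,180.50. Patient pays $2,180.50; OOP now $6,936.75.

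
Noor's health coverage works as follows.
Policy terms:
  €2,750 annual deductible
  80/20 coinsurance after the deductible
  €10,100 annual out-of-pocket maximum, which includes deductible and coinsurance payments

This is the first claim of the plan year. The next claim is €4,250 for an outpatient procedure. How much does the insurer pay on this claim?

€1,200

Nothing has been paid toward the €2,750 deductible, so the first €2,750 of this charge is applied there.
The remaining €1,500 (= €4,250 − €2,750) moves to coinsurance.
Patient's 20% share of €1,500 is €300.
Patient responsibility before any cap: €2,750 + €300 = €3,050.
Cumulative spending €0 + €3,050 = €3,050 stays under the €10,100 maximum.
The insurer covers the remainder: €4,250 − €3,050 = €1,200.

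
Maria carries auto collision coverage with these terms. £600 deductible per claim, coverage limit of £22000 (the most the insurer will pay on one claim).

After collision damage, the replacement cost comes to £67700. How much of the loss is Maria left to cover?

£45700

After the deductible, £67700 − £600 = £67100 remains.
The £22000 per-incident cap binds; insurer pays £22000.
Out of pocket: £67700 − £22000 = £45700.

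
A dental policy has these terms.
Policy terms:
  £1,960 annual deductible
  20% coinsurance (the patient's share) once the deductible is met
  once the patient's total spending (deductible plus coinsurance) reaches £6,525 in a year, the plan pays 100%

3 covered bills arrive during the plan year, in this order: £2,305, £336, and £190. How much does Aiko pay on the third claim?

Claim 1 — £2,305: £1,960 finishes the deductible; £345 goes to coinsurance; 20% of £345 = £69. Patient pays £2,029; OOP now £2,029.
Claim 2 — £336: 20% coinsurance on £336 = £67.20. Cost to patient: £67.20. OOP to date £2,096.20.
Claim 3 — £190: deductible already satisfied, so patient's share is 20% × £190 = £38. Patient owes £38 (running OOP £2,134.20).

£38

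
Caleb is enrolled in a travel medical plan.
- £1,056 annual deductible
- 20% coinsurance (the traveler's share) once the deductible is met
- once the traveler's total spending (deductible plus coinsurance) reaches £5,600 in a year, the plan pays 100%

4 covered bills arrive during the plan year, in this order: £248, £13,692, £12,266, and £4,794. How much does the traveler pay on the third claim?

Claim 1 — £248: fully absorbed by the deductible. Traveler owes £248 (running OOP £248).
Claim 2 — £13,692: £808 finishes the deductible; £12,884 goes to coinsurance; 20% of £12,884 = £2,576.80. Traveler pays £3,384.80; OOP now £3,632.80.
Claim 3 — £12,266: 20% coinsurance on £12,266 = £2,453.20. Adding that to £3,632.80 gives £6,086, past the £5,600 cap; traveler pays only £5,600 − £3,632.80 = £1,967.20.

£1,967.20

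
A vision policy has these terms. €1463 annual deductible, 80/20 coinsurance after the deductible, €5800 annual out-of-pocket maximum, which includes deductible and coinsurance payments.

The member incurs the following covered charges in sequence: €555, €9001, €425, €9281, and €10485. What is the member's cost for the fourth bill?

€1856.20

Claim 1 (€555): fully absorbed by the deductible. Member owes €555 (running OOP €555).
Claim 2 (€9001): €908 finishes the deductible; €8093 goes to coinsurance; member's 20% is €1618.60. Cost to member: €2526.60. OOP to date €3081.60.
Claim 3 (€425): deductible already satisfied, so member's share is 20% × €425 = €85. Member owes €85 (running OOP €3166.60).
Claim 4 (€9281): deductible met; 20% of €9281 = €1856.20. Cost to member: €1856.20. OOP to date €5022.80.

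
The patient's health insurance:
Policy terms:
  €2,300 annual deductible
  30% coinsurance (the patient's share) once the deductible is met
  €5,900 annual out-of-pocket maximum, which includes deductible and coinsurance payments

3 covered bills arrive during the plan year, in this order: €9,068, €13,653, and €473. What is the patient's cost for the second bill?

#1 (€9,068): €2,300 to deductible, leaving €6,768; patient's 30% is €2,030.40. Cost to patient: €4,330.40. OOP to date €4,330.40.
#2 (€13,653): deductible already satisfied, so patient's share is 30% × €13,653 = €4,095.90. That would push OOP to €8,426.30, over the €5,900 cap, so patient pays €5,900 − €4,330.40 = €1,569.60.

€1,569.60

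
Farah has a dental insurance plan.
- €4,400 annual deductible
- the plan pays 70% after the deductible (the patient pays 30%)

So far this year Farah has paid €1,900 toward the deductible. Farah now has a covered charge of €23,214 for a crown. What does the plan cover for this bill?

€14,499.80

€1,900 of the €4,400 deductible is already met, leaving €2,500.
After the €2,500 deductible portion, €23,214 − €2,500 = €20,714 is subject to coinsurance.
30% of €20,714 = €6,214.20 falls to the patient.
So the patient owes €2,500 + €6,214.20 = €8,714.20.
Insurer pays the balance: €23,214 − €8,714.20 = €14,499.80.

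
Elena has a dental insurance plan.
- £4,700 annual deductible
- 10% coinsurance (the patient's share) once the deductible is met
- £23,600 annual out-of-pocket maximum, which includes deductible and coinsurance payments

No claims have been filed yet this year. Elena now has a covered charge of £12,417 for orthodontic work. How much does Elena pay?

The full £4,700 deductible is still open; £4,700 of this bill applies to it.
That leaves £12,417 − £4,700 = £7,717 for coinsurance.
10% of £7,717 = £771.70 falls to the patient.
Patient responsibility before any cap: £4,700 + £771.70 = £5,471.70.
Total out-of-pocket so far would be £0 + £5,471.70 = £5,471.70, below the £23,600 cap — no reduction.

£5,471.70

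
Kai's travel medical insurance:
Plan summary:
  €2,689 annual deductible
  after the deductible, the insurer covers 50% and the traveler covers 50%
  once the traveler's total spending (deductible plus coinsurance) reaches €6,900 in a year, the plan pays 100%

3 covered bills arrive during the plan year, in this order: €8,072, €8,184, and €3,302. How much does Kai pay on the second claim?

Claim 1 — €8,072: €2,689 to deductible, leaving €5,383; traveler's 50% is €2,691.50. Traveler pays €5,380.50; OOP now €5,380.50.
Claim 2 — €8,184: deductible met; 50% of €8,184 = €4,092. Adding that to €5,380.50 gives €9,472.50, past the €6,900 cap; traveler pays only €6,900 − €5,380.50 = €1,519.50.

€1,519.50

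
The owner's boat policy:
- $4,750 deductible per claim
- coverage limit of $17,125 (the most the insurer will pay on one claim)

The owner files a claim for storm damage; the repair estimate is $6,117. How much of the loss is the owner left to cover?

$4,750

Less the $4,750 deductible: $6,117 − $4,750 = $1,367.
$1,367 is within the $17,125 limit, so the insurer pays $1,367.
Owner's share is the uncovered remainder: $6,117 − $1,367 = $4,750.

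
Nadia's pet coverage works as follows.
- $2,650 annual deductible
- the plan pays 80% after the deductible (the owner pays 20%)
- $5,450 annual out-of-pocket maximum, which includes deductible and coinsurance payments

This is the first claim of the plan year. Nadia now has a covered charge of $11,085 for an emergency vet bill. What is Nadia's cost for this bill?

$4,337

The full $2,650 deductible is still open; $2,650 of this bill applies to it.
After the $2,650 deductible portion, $11,085 − $2,650 = $8,435 is subject to coinsurance.
Coinsurance: $8,435 × 20% = $1,687.
So the owner owes $2,650 + $1,687 = $4,337 before any cap.
Year-to-date out-of-pocket becomes $0 + $4,337 = $4,337, still under the $5,450 maximum, so no cap applies.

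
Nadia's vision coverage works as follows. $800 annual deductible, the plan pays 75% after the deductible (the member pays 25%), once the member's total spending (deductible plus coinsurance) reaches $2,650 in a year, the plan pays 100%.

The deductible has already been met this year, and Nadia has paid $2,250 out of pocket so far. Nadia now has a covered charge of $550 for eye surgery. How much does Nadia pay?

With the deductible met, the entire $550 is subject to coinsurance.
25% of $550 = $137.50 falls to the member.
Total out-of-pocket so far would be $2,250 + $137.50 = $2,387.50, below the $2,650 cap — no reduction.

$137.50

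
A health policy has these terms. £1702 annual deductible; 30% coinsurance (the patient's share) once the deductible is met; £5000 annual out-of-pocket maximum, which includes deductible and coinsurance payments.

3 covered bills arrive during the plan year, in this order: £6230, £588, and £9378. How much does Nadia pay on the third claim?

£1763.20

Claim 1 — £6230: £1702 to deductible, leaving £4528; coinsurance £4528 × 30% = £1358.40. Patient owes £3060.40 (running OOP £3060.40).
Claim 2 — £588: deductible met; 30% of £588 = £176.40. Cost to patient: £176.40. OOP to date £3236.80.
Claim 3 — £9378: 30% coinsurance on £9378 = £2813.40. Adding that to £3236.80 gives £6050.20, past the £5000 cap; patient pays only £5000 − £3236.80 = £1763.20.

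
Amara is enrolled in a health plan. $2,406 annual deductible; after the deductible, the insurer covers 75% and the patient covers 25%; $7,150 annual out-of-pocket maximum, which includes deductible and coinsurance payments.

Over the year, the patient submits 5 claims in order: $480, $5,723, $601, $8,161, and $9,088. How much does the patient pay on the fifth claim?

Claim 1 ($480): fully absorbed by the deductible. Patient pays $480; OOP now $480.
Claim 2 ($5,723): $1,926 to deductible, leaving $3,797; patient's 25% is $949.25. Patient owes $2,875.25 (running OOP $3,355.25).
Claim 3 ($601): 25% coinsurance on $601 = $150.25. Patient pays $150.25; OOP now $3,505.50.
Claim 4 ($8,161): deductible already satisfied, so patient's share is 25% × $8,161 = $2,040.25. Patient owes $2,040.25 (running OOP $5,545.75).
Claim 5 ($9,088): deductible already satisfied, so patient's share is 25% × $9,088 = $2,272. Adding that to $5,545.75 gives $7,817.75, past the $7,150 cap; patient pays only $7,150 − $5,545.75 = $1,604.25.

$1,604.25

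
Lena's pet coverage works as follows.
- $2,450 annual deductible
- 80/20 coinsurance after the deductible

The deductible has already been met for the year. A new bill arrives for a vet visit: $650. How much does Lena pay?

$130

The deductible is already satisfied, so the full bill goes to coinsurance.
20% of $650 = $130 falls to the owner.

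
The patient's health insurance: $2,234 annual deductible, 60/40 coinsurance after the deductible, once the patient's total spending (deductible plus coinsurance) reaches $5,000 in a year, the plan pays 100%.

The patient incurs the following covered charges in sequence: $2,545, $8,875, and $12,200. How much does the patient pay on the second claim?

$2,641.60

Claim 1 — $2,545: $2,234 finishes the deductible; $311 goes to coinsurance; coinsurance $311 × 40% = $124.40. Patient owes $2,358.40 (running OOP $2,358.40).
Claim 2 — $8,875: 40% coinsurance on $8,875 = $3,550. OOP would hit $5,908.40 > $5,000, so the cap limits the patient to $5,000 − $2,358.40 = $2,641.60.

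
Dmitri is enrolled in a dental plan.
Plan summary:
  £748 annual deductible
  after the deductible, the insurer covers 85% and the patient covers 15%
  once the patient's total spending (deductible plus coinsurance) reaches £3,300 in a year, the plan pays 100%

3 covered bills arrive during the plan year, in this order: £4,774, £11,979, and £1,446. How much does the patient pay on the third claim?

£151.25

Bill 1, £4,774: £748 to deductible, leaving £4,026; coinsurance £4,026 × 15% = £603.90. Patient pays £1,351.90; OOP now £1,351.90.
Bill 2, £11,979: 15% coinsurance on £11,979 = £1,796.85. Cost to patient: £1,796.85. OOP to date £3,148.75.
Bill 3, £1,446: deductible met; 15% of £1,446 = £216.90. Adding that to £3,148.75 gives £3,365.65, past the £3,300 cap; patient pays only £3,300 − £3,148.75 = £151.25.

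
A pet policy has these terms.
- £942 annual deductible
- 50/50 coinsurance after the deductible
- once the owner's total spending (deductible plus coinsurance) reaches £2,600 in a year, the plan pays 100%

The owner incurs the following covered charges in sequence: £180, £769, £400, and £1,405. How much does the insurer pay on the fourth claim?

£702.50

Claim 1 — £180: fully absorbed by the deductible. Owner pays £180; OOP now £180. Insurer: £180 − £180 = £0.
Claim 2 — £769: £762 finishes the deductible; £7 goes to coinsurance; coinsurance £7 × 50% = £3.50. Owner owes £765.50 (running OOP £945.50). Plan pays £769 − £765.50 = £3.50.
Claim 3 — £400: deductible met; 50% of £400 = £200. Cost to owner: £200. OOP to date £1,145.50. Insurer: £400 − £200 = £200.
Claim 4 — £1,405: deductible already satisfied, so owner's share is 50% × £1,405 = £702.50. Owner pays £702.50; OOP now £1,848. Plan pays £1,405 − £702.50 = £702.50.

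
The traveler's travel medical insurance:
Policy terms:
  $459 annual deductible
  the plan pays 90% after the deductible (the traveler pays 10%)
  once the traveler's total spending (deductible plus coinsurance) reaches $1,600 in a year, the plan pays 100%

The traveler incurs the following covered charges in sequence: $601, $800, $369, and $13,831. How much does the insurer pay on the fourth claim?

#1 ($601): $459 finishes the deductible; $142 goes to coinsurance; traveler's 10% is $14.20. Traveler owes $473.20 (running OOP $473.20). Plan pays $601 − $473.20 = $127.80.
#2 ($800): deductible already satisfied, so traveler's share is 10% × $800 = $80. Traveler owes $80 (running OOP $553.20). Insurer: $800 − $80 = $720.
#3 ($369): deductible already satisfied, so traveler's share is 10% × $369 = $36.90. Cost to traveler: $36.90. OOP to date $590.10. Plan pays $369 − $36.90 = $332.10.
#4 ($13,831): deductible met; 10% of $13,831 = $1,383.10. OOP would hit $1,973.20 > $1,600, so the cap limits the traveler to $1,600 − $590.10 = $1,009.90. Plan pays $13,831 − $1,009.90 = $12,821.10.

$12,821.10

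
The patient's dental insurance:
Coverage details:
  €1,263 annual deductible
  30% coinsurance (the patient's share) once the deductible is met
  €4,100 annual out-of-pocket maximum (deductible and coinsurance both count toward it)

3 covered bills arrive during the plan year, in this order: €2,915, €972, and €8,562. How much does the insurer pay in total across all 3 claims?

€8,349

#1 (€2,915): €1,263 finishes the deductible; €1,652 goes to coinsurance; patient's 30% is €495.60. Cost to patient: €1,758.60. OOP to date €1,758.60. Insurer: €2,915 − €1,758.60 = €1,156.40.
#2 (€972): deductible already satisfied, so patient's share is 30% × €972 = €291.60. Patient owes €291.60 (running OOP €2,050.20). Insurer: €972 − €291.60 = €680.40.
#3 (€8,562): 30% coinsurance on €8,562 = €2,568.60. That would push OOP to €4,618.80, over the €4,100 cap, so patient pays €4,100 − €2,050.20 = €2,049.80. Plan pays €8,562 − €2,049.80 = €6,512.20.
Insurer total = bills − patient's total = €12,449 − €4,100 = €8,349.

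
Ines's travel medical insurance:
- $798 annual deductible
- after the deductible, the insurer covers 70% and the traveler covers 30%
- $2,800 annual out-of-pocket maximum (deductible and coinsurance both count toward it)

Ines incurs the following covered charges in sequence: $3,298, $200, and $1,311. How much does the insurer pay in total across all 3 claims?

Claim 1 — $3,298: deductible takes $798, $2,500 remains; traveler's 30% is $750. Cost to traveler: $1,548. OOP to date $1,548. Plan pays $3,298 − $1,548 = $1,750.
Claim 2 — $200: deductible already satisfied, so traveler's share is 30% × $200 = $60. Cost to traveler: $60. OOP to date $1,608. Plan pays $200 − $60 = $140.
Claim 3 — $1,311: 30% coinsurance on $1,311 = $393.30. Traveler pays $393.30; OOP now $2,001.30. Insurer: $1,311 − $393.30 = $917.70.
Insurer total: $1,750 + $140 + $917.70 = $2,807.70.

$2,807.70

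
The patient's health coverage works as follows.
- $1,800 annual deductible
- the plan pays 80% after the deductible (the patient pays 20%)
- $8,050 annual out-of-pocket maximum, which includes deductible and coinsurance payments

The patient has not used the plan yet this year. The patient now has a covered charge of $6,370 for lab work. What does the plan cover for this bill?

The full $1,800 deductible is still open; $1,800 of this bill applies to it.
That leaves $6,370 − $1,800 = $4,570 for coinsurance.
Coinsurance: $4,570 × 20% = $914.
Patient responsibility before any cap: $1,800 + $914 = $2,714.
Year-to-date out-of-pocket becomes $0 + $2,714 = $2,714, still under the $8,050 maximum, so no cap applies.
Insurer pays the balance: $6,370 − $2,714 = $3,656.

$3,656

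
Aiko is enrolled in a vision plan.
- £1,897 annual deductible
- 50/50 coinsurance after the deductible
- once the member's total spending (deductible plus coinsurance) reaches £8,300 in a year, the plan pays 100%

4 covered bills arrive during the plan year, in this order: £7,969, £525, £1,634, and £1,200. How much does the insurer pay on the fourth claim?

£600

Claim 1 (£7,969): £1,897 to deductible, leaving £6,072; coinsurance £6,072 × 50% = £3,036. Member pays £4,933; OOP now £4,933. Insurer: £7,969 − £4,933 = £3,036.
Claim 2 (£525): 50% coinsurance on £525 = £262.50. Cost to member: £262.50. OOP to date £5,195.50. Plan pays £525 − £262.50 = £262.50.
Claim 3 (£1,634): deductible already satisfied, so member's share is 50% × £1,634 = £817. Member owes £817 (running OOP £6,012.50). Insurer: £1,634 − £817 = £817.
Claim 4 (£1,200): deductible met; 50% of £1,200 = £600. Member owes £600 (running OOP £6,612.50). Insurer: £1,200 − £600 = £600.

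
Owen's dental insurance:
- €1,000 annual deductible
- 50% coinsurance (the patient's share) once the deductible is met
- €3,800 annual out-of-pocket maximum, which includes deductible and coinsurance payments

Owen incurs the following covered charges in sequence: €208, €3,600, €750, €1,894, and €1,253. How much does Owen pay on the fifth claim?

Bill 1, €208: entire amount goes to the deductible. Cost to patient: €208. OOP to date €208.
Bill 2, €3,600: €792 finishes the deductible; €2,808 goes to coinsurance; 50% of €2,808 = €1,404. Cost to patient: €2,196. OOP to date €2,404.
Bill 3, €750: deductible already satisfied, so patient's share is 50% × €750 = €375. Patient pays €375; OOP now €2,779.
Bill 4, €1,894: 50% coinsurance on €1,894 = €947. Cost to patient: €947. OOP to date €3,726.
Bill 5, €1,253: 50% coinsurance on €1,253 = €626.50. That would push OOP to €4,352.50, over the €3,800 cap, so patient pays €3,800 − €3,726 = €74.

€74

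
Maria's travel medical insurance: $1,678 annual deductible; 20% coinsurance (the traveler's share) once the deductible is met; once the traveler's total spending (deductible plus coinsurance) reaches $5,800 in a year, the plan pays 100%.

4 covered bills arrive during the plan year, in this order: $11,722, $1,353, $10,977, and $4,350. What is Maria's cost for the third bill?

Bill 1, $11,722: $1,678 to deductible, leaving $10,044; coinsurance $10,044 × 20% = $2,008.80. Traveler pays $3,686.80; OOP now $3,686.80.
Bill 2, $1,353: deductible already satisfied, so traveler's share is 20% × $1,353 = $270.60. Traveler pays $270.60; OOP now $3,957.40.
Bill 3, $10,977: deductible met; 20% of $10,977 = $2,195.40. That would push OOP to $6,152.80, over the $5,800 cap, so traveler pays $5,800 − $3,957.40 = $1,842.60.

$1,842.60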